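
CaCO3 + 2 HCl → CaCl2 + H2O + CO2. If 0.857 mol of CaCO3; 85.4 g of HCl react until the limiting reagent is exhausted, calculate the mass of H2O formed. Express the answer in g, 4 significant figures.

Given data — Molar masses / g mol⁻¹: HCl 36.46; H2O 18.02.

n(CaCO3) = 0.8570 mol
n(HCl) = 85.40 / 36.46 = 2.342 mol
n/ν for CaCO3 = 0.8570/1 = 0.8570
n/ν for HCl = 2.342/2 = 1.171
Smallest n/ν is CaCO3 → limiting reagent.
n(H2O) = (1/1) × 0.8570 = 0.8570 mol
mass = 0.8570 × 18.02 = 15.44 g

15.44 g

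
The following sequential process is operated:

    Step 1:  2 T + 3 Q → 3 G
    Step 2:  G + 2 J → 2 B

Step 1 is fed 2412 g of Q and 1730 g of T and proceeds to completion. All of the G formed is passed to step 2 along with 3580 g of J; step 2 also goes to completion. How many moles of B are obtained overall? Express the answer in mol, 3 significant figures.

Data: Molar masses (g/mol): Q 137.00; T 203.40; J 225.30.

15.9 mol

Step 1:
n(Q) = 2412 / 137.00 = 17.61 mol
n(T) = 1730 / 203.40 = 8.505 mol
n/ν → Q: 5.870, T: 4.253; T is limiting.
n(G) produced = (3/2) × 8.505 = 12.76 mol
Step 2:
n(G) available = 12.76 mol
n(J) = 3580 / 225.30 = 15.89 mol
n/ν → G: 12.76, J: 7.945; J is limiting.
n(B) = (2/2) × 15.89 = 15.89 mol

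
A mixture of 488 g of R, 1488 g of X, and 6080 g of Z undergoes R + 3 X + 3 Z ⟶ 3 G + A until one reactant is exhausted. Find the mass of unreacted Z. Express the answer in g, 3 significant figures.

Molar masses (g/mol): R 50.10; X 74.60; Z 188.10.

n(R) = 488.0 / 50.10 = 9.741 mol
n(X) = 1488 / 74.60 = 19.95 mol
n(Z) = 6080 / 188.10 = 32.32 mol
n/ν for R = 9.741/1 = 9.741
n/ν for X = 19.95/3 = 6.650
n/ν for Z = 32.32/3 = 10.77
Smallest n/ν is X → limiting reagent.
Z consumed = (3/3) × 19.95 = 19.95 mol
Z remaining = 32.32 − 19.95 = 12.37 mol
mass = 12.37 × 188.10 = 2327 g

2330 g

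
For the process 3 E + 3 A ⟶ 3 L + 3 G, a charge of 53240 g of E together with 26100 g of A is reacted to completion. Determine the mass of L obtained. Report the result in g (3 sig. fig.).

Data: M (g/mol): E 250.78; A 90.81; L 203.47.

n(E) = 53240 / 250.78 = 212.3 mol
n(A) = 26100 / 90.81 = 287.4 mol
n/ν for E = 212.3/3 = 70.77
n/ν for A = 287.4/3 = 95.80
Smallest n/ν is E → limiting reagent.
n(L) = (3/3) × 212.3 = 212.3 mol
mass = 212.3 × 203.47 = 43200 g

43200 g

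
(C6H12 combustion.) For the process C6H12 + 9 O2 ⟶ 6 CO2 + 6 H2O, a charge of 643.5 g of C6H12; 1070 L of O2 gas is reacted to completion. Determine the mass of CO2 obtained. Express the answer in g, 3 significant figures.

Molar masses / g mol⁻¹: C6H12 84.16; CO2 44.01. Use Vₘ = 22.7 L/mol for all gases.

n(C6H12) = 643.5 / 84.16 = 7.646 mol
n(O2) = 1070 / 22.7 = 47.14 mol
n/ν → C6H12: 7.646, O2: 5.238; O2 is limiting.
n(CO2) = (6/9) × 47.14 = 31.43 mol
mass = 31.43 × 44.01 = 1383 g

1380 g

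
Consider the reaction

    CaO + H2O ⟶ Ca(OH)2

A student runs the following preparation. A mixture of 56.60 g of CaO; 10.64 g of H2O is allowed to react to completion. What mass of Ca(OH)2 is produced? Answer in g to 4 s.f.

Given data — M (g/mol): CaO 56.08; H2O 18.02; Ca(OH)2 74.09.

n(CaO) = 56.60 / 56.08 = 1.009 mol
n(H2O) = 10.64 / 18.02 = 0.5905 mol
n/ν for CaO = 1.009/1 = 1.009
n/ν for H2O = 0.5905/1 = 0.5905
Smallest n/ν is H2O → limiting reagent.
n(Ca(OH)2) = (1/1) × 0.5905 = 0.5905 mol
mass = 0.5905 × 74.09 = 43.75 g

43.75 g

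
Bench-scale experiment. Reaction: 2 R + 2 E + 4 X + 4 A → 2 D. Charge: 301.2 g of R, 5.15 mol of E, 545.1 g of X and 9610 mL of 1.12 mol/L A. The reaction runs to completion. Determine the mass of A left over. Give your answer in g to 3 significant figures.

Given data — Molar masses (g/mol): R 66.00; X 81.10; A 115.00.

n(R) = 301.2 / 66.00 = 4.564 mol
n(E) = 5.150 mol
n(X) = 545.1 / 81.10 = 6.721 mol
n(A) = 1.12 × 9610/1000 = 10.76 mol
n/ν → R: 2.282, E: 2.575, X: 1.680, A: 2.690; X is limiting.
A consumed = (4/4) × 6.721 = 6.721 mol
A remaining = 10.76 − 6.721 = 4.039 mol
mass = 4.039 × 115.00 = 464.5 g

465 g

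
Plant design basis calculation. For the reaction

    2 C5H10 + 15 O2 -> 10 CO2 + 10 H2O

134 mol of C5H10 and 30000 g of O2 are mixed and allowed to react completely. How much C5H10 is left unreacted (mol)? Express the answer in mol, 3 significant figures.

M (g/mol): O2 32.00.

n(C5H10) = 134.0 mol
n(O2) = 30000 / 32.00 = 937.5 mol
n/ν → C5H10: 67.00, O2: 62.50; O2 is limiting.
C5H10 consumed = (2/15) × 937.5 = 125.0 mol
C5H10 remaining = 134.0 − 125.0 = 9.000 mol

9.00 mol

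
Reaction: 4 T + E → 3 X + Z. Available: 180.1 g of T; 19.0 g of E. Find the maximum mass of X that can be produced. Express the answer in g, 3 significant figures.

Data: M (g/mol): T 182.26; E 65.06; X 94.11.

69.7 g

n(T) = 180.1 / 182.26 = 0.9881 mol
n(E) = 19.00 / 65.06 = 0.2920 mol
n/ν for T = 0.9881/4 = 0.2470
n/ν for E = 0.2920/1 = 0.2920
Smallest n/ν is T → limiting reagent.
n(X) = (3/4) × 0.9881 = 0.7411 mol
mass = 0.7411 × 94.11 = 69.74 g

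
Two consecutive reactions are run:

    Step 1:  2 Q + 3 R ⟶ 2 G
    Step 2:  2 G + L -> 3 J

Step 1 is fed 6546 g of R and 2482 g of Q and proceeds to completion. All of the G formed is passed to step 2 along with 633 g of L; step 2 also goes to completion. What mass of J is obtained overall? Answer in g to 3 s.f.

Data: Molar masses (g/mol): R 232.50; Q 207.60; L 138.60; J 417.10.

Step 1:
n(R) = 6546 / 232.50 = 28.15 mol
n(Q) = 2482 / 207.60 = 11.96 mol
n/ν → R: 9.383, Q: 5.980; Q is limiting.
n(G) produced = (2/2) × 11.96 = 11.96 mol
Step 2:
n(G) available = 11.96 mol
n(L) = 633.0 / 138.60 = 4.567 mol
n/ν → G: 5.980, L: 4.567; L is limiting.
n(J) = (3/1) × 4.567 = 13.70 mol
mass = 13.70 × 417.10 = 5714 g

5710 g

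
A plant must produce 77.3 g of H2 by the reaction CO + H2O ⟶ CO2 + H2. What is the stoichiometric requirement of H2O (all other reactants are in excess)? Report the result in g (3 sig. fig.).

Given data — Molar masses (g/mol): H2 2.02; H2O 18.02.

690 g

n(H2) = 77.3 / 2.02 = 38.27 mol
n(H2O) = (1/1) × 38.27 = 38.27 mol
mass = 38.27 × 18.02 = 689.6 g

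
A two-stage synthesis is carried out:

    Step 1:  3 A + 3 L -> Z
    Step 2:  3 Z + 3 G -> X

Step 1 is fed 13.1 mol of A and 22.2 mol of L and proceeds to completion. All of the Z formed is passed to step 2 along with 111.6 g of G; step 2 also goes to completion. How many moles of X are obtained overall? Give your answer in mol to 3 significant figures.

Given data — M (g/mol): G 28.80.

1.29 mol

Step 1:
n(A) = 13.10 mol
n(L) = 22.20 mol
n/ν → A: 4.367, L: 7.400; A is limiting.
n(Z) produced = (1/3) × 13.10 = 4.367 mol
Step 2:
n(Z) available = 4.367 mol
n(G) = 111.6 / 28.80 = 3.875 mol
n/ν → Z: 1.456, G: 1.292; G is limiting.
n(X) = (1/3) × 3.875 = 1.292 mol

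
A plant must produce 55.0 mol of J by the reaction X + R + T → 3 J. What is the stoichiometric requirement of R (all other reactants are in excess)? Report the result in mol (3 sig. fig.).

18.3 mol

n(J) = 55.00 mol
n(R) = (1/3) × 55.00 = 18.33 mol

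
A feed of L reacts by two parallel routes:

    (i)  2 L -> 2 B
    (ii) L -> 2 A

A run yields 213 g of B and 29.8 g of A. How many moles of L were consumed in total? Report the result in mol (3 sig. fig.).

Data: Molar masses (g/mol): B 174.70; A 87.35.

n(B) = 213 / 174.70 = 1.219 mol
n(A) = 29.8 / 87.35 = 0.3412 mol
n(L) via (i) = (2/2)×1.219 = 1.219 mol
n(L) via (ii) = (1/2)×0.3412 = 0.1706 mol
total n(L) = 1.219 + 0.1706 = 1.390 mol

1.39 mol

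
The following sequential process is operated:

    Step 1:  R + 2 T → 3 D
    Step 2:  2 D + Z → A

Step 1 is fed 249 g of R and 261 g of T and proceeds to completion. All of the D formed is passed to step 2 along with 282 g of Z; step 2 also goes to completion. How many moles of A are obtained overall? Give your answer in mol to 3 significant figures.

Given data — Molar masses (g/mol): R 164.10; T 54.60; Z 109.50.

2.28 mol

Step 1:
n(R) = 249.0 / 164.10 = 1.517 mol
n(T) = 261.0 / 54.60 = 4.780 mol
n/ν for R = 1.517/1 = 1.517
n/ν for T = 4.780/2 = 2.390
Smallest n/ν is R → limiting reagent.
n(D) produced = (3/1) × 1.517 = 4.551 mol
Step 2:
n(D) available = 4.551 mol
n(Z) = 282.0 / 109.50 = 2.575 mol
n/ν for D = 4.551/2 = 2.276
n/ν for Z = 2.575/1 = 2.575
Smallest n/ν is D → limiting reagent.
n(A) = (1/2) × 4.551 = 2.276 mol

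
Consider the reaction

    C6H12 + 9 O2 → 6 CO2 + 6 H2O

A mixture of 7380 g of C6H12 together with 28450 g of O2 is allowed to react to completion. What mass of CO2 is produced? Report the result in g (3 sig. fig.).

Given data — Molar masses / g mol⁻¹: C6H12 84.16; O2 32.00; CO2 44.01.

23200 g

n(C6H12) = 7380 / 84.16 = 87.69 mol
n(O2) = 28450 / 32.00 = 889.1 mol
n/ν for C6H12 = 87.69/1 = 87.69
n/ν for O2 = 889.1/9 = 98.79
Smallest n/ν is C6H12 → limiting reagent.
n(CO2) = (6/1) × 87.69 = 526.1 mol
mass = 526.1 × 44.01 = 23150 g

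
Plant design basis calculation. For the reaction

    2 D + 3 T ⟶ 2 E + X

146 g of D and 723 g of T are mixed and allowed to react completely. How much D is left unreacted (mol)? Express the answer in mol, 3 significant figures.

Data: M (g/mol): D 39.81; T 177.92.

0.958 mol

n(D) = 146.0 / 39.81 = 3.667 mol
n(T) = 723.0 / 177.92 = 4.064 mol
n/ν for D = 3.667/2 = 1.834
n/ν for T = 4.064/3 = 1.355
Smallest n/ν is T → limiting reagent.
D consumed = (2/3) × 4.064 = 2.709 mol
D remaining = 3.667 − 2.709 = 0.9580 mol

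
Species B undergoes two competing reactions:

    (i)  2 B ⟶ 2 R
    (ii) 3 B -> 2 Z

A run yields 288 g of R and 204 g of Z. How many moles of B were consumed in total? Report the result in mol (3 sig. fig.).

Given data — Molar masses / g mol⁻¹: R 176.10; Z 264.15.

n(R) = 288 / 176.10 = 1.635 mol
n(Z) = 204 / 264.15 = 0.7723 mol
n(B) via (i) = (2/2)×1.635 = 1.635 mol
n(B) via (ii) = (3/2)×0.7723 = 1.158 mol
total n(B) = 1.635 + 1.158 = 2.793 mol

2.79 mol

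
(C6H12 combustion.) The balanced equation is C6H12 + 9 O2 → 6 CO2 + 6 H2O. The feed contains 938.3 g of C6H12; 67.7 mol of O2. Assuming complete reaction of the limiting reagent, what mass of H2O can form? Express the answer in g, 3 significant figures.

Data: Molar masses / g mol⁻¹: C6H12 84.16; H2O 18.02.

813 g

n(C6H12) = 938.3 / 84.16 = 11.15 mol
n(O2) = 67.70 mol
n/ν for C6H12 = 11.15/1 = 11.15
n/ν for O2 = 67.70/9 = 7.522
Smallest n/ν is O2 → limiting reagent.
n(H2O) = (6/9) × 67.70 = 45.13 mol
mass = 45.13 × 18.02 = 813.2 g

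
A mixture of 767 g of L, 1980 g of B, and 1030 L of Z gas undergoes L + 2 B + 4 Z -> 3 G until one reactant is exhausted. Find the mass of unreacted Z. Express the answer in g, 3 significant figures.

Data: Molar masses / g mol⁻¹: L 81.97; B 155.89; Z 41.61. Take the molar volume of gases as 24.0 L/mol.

729 g

n(L) = 767.0 / 81.97 = 9.357 mol
n(B) = 1980 / 155.89 = 12.70 mol
n(Z) = 1030 / 24.0 = 42.92 mol
n/ν for L = 9.357/1 = 9.357
n/ν for B = 12.70/2 = 6.350
n/ν for Z = 42.92/4 = 10.73
Smallest n/ν is B → limiting reagent.
Z consumed = (4/2) × 12.70 = 25.40 mol
Z remaining = 42.92 − 25.40 = 17.52 mol
mass = 17.52 × 41.61 = 729.0 g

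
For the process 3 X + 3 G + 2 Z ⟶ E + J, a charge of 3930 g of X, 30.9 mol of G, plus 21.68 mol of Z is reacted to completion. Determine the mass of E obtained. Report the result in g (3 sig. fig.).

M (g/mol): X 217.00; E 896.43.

5410 g

n(X) = 3930 / 217.00 = 18.11 mol
n(G) = 30.90 mol
n(Z) = 21.68 mol
n/ν for X = 18.11/3 = 6.037
n/ν for G = 30.90/3 = 10.30
n/ν for Z = 21.68/2 = 10.84
Smallest n/ν is X → limiting reagent.
n(E) = (1/3) × 18.11 = 6.037 mol
mass = 6.037 × 896.43 = 5412 g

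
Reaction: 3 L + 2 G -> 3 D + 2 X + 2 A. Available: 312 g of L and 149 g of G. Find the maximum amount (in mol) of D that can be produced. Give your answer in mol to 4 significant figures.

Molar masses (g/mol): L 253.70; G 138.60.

n(L) = 312.0 / 253.70 = 1.230 mol
n(G) = 149.0 / 138.60 = 1.075 mol
n/ν → L: 0.4100, G: 0.5375; L is limiting.
n(D) = (3/3) × 1.230 = 1.230 mol

1.230 mol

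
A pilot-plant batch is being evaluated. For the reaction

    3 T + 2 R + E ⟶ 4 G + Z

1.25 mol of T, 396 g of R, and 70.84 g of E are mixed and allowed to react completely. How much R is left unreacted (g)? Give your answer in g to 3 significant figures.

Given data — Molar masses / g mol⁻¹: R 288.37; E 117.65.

156 g

n(T) = 1.250 mol
n(R) = 396.0 / 288.37 = 1.373 mol
n(E) = 70.84 / 117.65 = 0.6021 mol
n/ν for T = 1.250/3 = 0.4167
n/ν for R = 1.373/2 = 0.6865
n/ν for E = 0.6021/1 = 0.6021
Smallest n/ν is T → limiting reagent.
R consumed = (2/3) × 1.250 = 0.8333 mol
R remaining = 1.373 − 0.8333 = 0.5397 mol
mass = 0.5397 × 288.37 = 155.6 g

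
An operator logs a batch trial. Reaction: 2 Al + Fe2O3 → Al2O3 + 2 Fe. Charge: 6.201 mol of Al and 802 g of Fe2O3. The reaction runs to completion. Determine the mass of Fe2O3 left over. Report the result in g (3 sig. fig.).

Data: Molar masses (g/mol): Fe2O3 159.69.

n(Al) = 6.201 mol
n(Fe2O3) = 802.0 / 159.69 = 5.022 mol
n/ν for Al = 6.201/2 = 3.101
n/ν for Fe2O3 = 5.022/1 = 5.022
Smallest n/ν is Al → limiting reagent.
Fe2O3 consumed = (1/2) × 6.201 = 3.101 mol
Fe2O3 remaining = 5.022 − 3.101 = 1.921 mol
mass = 1.921 × 159.69 = 306.8 g

307 g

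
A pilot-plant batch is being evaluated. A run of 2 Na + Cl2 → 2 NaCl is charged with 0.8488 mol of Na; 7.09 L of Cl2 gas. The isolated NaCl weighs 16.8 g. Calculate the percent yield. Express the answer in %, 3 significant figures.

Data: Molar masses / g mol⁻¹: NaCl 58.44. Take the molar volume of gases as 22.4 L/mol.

45.4 %

n(Na) = 0.8488 mol
n(Cl2) = 7.090 / 22.4 = 0.3165 mol
n/ν for Na = 0.8488/2 = 0.4244
n/ν for Cl2 = 0.3165/1 = 0.3165
Smallest n/ν is Cl2 → limiting reagent.
theoretical n(NaCl) = (2/1) × 0.3165 = 0.6330 mol → 36.99 g
% yield = 16.8 / 36.99 × 100 = 45.42 %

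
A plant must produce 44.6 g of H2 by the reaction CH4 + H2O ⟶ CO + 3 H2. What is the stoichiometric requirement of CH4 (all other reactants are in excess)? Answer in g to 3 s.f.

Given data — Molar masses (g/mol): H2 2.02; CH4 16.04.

118 g

n(H2) = 44.6 / 2.02 = 22.08 mol
n(CH4) = (1/3) × 22.08 = 7.360 mol
mass = 7.360 × 16.04 = 118.1 g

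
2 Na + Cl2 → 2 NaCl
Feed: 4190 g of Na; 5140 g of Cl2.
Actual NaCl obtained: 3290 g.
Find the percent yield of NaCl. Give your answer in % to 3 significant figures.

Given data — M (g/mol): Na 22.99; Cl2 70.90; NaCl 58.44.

38.8 %

n(Na) = 4190 / 22.99 = 182.3 mol
n(Cl2) = 5140 / 70.90 = 72.50 mol
n/ν → Na: 91.15, Cl2: 72.50; Cl2 is limiting.
theoretical n(NaCl) = (2/1) × 72.50 = 145.0 mol → 8474 g
% yield = 3290 / 8474 × 100 = 38.82 %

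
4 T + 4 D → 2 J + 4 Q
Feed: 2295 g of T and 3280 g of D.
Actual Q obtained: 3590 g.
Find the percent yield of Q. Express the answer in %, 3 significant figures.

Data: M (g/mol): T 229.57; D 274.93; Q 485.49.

74.0 %

n(T) = 2295 / 229.57 = 9.997 mol
n(D) = 3280 / 274.93 = 11.93 mol
n/ν → T: 2.499, D: 2.983; T is limiting.
theoretical n(Q) = (4/4) × 9.997 = 9.997 mol → 4853 g
% yield = 3590 / 4853 × 100 = 73.97 %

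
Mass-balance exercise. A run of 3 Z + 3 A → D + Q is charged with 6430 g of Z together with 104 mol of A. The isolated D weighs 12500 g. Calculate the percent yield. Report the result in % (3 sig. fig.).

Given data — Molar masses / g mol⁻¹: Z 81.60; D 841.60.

56.5 %

n(Z) = 6430 / 81.60 = 78.80 mol
n(A) = 104.0 mol
n/ν → Z: 26.27, A: 34.67; Z is limiting.
theoretical n(D) = (1/3) × 78.80 = 26.27 mol → 22110 g
% yield = 12500 / 22110 × 100 = 56.54 %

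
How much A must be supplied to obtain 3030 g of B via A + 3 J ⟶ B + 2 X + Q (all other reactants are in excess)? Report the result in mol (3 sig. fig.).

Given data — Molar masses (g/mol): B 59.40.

51.0 mol

n(B) = 3030 / 59.40 = 51.01 mol
n(A) = (1/1) × 51.01 = 51.01 mol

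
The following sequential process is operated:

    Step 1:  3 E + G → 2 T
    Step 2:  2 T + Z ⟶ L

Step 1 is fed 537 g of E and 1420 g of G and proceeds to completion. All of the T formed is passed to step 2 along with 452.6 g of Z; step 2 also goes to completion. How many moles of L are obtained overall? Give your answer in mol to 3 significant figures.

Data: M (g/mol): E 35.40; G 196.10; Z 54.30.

5.06 mol

Step 1:
n(E) = 537.0 / 35.40 = 15.17 mol
n(G) = 1420 / 196.10 = 7.241 mol
n/ν → E: 5.057, G: 7.241; E is limiting.
n(T) produced = (2/3) × 15.17 = 10.11 mol
Step 2:
n(T) available = 10.11 mol
n(Z) = 452.6 / 54.30 = 8.335 mol
n/ν → T: 5.055, Z: 8.335; T is limiting.
n(L) = (1/2) × 10.11 = 5.055 mol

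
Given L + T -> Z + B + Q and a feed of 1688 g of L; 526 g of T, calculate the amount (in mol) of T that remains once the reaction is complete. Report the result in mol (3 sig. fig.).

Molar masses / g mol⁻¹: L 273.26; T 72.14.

1.11 mol

n(L) = 1688 / 273.26 = 6.177 mol
n(T) = 526.0 / 72.14 = 7.291 mol
n/ν for L = 6.177/1 = 6.177
n/ν for T = 7.291/1 = 7.291
Smallest n/ν is L → limiting reagent.
T consumed = (1/1) × 6.177 = 6.177 mol
T remaining = 7.291 − 6.177 = 1.114 mol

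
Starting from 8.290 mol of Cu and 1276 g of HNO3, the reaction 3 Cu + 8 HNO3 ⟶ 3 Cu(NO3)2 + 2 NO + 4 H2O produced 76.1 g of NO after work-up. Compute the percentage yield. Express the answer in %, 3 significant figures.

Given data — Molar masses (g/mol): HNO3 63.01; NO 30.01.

n(Cu) = 8.290 mol
n(HNO3) = 1276 / 63.01 = 20.25 mol
n/ν → Cu: 2.763, HNO3: 2.531; HNO3 is limiting.
theoretical n(NO) = (2/8) × 20.25 = 5.063 mol → 151.9 g
% yield = 76.1 / 151.9 × 100 = 50.10 %

50.1 %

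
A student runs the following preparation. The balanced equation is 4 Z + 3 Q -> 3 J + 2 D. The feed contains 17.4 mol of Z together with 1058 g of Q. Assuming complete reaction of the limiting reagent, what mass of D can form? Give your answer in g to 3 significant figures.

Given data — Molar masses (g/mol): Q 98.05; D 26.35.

n(Z) = 17.40 mol
n(Q) = 1058 / 98.05 = 10.79 mol
n/ν → Z: 4.350, Q: 3.597; Q is limiting.
n(D) = (2/3) × 10.79 = 7.193 mol
mass = 7.193 × 26.35 = 189.5 g

190 g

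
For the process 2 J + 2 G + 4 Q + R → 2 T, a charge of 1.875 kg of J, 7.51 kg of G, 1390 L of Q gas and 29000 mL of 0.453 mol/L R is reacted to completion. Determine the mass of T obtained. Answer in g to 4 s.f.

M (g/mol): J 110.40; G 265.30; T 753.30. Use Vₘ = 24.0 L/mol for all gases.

12790 g

n(J) = 1.875×1000 / 110.40 = 16.98 mol
n(G) = 7.510×1000 / 265.30 = 28.31 mol
n(Q) = 1390 / 24.0 = 57.92 mol
n(R) = 0.453 × 29000/1000 = 13.14 mol
n/ν → J: 8.490, G: 14.16, Q: 14.48, R: 13.14; J is limiting.
n(T) = (2/2) × 16.98 = 16.98 mol
mass = 16.98 × 753.30 = 12790 g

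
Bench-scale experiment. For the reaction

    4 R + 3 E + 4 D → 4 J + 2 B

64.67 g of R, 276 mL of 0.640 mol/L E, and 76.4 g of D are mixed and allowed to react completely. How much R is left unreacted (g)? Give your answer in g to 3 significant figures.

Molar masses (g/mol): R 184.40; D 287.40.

21.2 g

n(R) = 64.67 / 184.40 = 0.3507 mol
n(E) = 0.640 × 276.0/1000 = 0.1766 mol
n(D) = 76.40 / 287.40 = 0.2658 mol
n/ν → R: 0.08768, E: 0.05887, D: 0.06645; E is limiting.
R consumed = (4/3) × 0.1766 = 0.2355 mol
R remaining = 0.3507 − 0.2355 = 0.1152 mol
mass = 0.1152 × 184.40 = 21.24 g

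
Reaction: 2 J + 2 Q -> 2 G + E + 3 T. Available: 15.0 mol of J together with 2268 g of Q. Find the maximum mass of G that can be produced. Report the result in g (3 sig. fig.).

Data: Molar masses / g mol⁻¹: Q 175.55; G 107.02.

1380 g

n(J) = 15.00 mol
n(Q) = 2268 / 175.55 = 12.92 mol
n/ν → J: 7.500, Q: 6.460; Q is limiting.
n(G) = (2/2) × 12.92 = 12.92 mol
mass = 12.92 × 107.02 = 1383 g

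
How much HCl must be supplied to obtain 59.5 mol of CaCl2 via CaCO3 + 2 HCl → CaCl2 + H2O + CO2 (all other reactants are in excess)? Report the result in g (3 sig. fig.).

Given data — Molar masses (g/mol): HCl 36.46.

n(CaCl2) = 59.50 mol
n(HCl) = (2/1) × 59.50 = 119.0 mol
mass = 119.0 × 36.46 = 4339 g

4340 g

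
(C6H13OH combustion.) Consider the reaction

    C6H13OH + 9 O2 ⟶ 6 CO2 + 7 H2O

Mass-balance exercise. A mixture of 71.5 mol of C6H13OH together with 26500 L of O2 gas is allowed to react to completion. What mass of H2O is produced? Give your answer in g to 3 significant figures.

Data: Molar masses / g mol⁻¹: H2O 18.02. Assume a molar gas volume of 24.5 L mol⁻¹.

9020 g

n(C6H13OH) = 71.50 mol
n(O2) = 26500 / 24.5 = 1082 mol
n/ν → C6H13OH: 71.50, O2: 120.2; C6H13OH is limiting.
n(H2O) = (7/1) × 71.50 = 500.5 mol
mass = 500.5 × 18.02 = 9019 g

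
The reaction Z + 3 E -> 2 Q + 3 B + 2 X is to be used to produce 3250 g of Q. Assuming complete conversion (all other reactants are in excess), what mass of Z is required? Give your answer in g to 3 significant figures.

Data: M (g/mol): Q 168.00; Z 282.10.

n(Q) = 3250 / 168.00 = 19.35 mol
n(Z) = (1/2) × 19.35 = 9.675 mol
mass = 9.675 × 282.10 = 2729 g

2730 g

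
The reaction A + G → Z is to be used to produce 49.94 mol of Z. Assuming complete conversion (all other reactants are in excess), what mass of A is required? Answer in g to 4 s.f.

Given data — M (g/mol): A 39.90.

1993 g

n(Z) = 49.94 mol
n(A) = (1/1) × 49.94 = 49.94 mol
mass = 49.94 × 39.90 = 1993 g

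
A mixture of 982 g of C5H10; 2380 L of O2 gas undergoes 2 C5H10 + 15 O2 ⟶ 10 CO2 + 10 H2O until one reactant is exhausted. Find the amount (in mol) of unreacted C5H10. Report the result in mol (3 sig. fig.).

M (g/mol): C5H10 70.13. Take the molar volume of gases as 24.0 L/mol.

0.780 mol

n(C5H10) = 982.0 / 70.13 = 14.00 mol
n(O2) = 2380 / 24.0 = 99.17 mol
n/ν → C5H10: 7.000, O2: 6.611; O2 is limiting.
C5H10 consumed = (2/15) × 99.17 = 13.22 mol
C5H10 remaining = 14.00 − 13.22 = 0.7800 mol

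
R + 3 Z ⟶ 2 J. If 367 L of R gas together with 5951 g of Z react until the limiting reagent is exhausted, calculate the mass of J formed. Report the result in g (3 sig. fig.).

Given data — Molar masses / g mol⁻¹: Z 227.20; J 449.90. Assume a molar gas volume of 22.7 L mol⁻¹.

7860 g

n(R) = 367.0 / 22.7 = 16.17 mol
n(Z) = 5951 / 227.20 = 26.19 mol
n/ν for R = 16.17/1 = 16.17
n/ν for Z = 26.19/3 = 8.730
Smallest n/ν is Z → limiting reagent.
n(J) = (2/3) × 26.19 = 17.46 mol
mass = 17.46 × 449.90 = 7855 g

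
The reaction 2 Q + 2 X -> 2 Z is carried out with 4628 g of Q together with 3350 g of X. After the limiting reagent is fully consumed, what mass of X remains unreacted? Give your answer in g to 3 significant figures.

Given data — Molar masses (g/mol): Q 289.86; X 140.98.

n(Q) = 4628 / 289.86 = 15.97 mol
n(X) = 3350 / 140.98 = 23.76 mol
n/ν for Q = 15.97/2 = 7.985
n/ν for X = 23.76/2 = 11.88
Smallest n/ν is Q → limiting reagent.
X consumed = (2/2) × 15.97 = 15.97 mol
X remaining = 23.76 − 15.97 = 7.790 mol
mass = 7.790 × 140.98 = 1098 g

1100 g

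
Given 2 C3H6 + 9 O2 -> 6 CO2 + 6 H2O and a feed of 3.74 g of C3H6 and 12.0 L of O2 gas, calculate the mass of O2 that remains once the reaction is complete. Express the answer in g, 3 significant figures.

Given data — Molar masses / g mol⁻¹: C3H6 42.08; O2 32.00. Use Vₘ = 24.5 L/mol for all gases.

2.87 g

n(C3H6) = 3.740 / 42.08 = 0.08888 mol
n(O2) = 12.00 / 24.5 = 0.4898 mol
n/ν for C3H6 = 0.08888/2 = 0.04444
n/ν for O2 = 0.4898/9 = 0.05442
Smallest n/ν is C3H6 → limiting reagent.
O2 consumed = (9/2) × 0.08888 = 0.4000 mol
O2 remaining = 0.4898 − 0.4000 = 0.08980 mol
mass = 0.08980 × 32.00 = 2.874 g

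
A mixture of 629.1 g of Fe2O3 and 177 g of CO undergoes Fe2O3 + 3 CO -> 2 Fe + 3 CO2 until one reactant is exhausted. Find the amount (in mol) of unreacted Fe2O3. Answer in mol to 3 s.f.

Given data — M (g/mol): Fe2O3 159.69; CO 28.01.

1.83 mol

n(Fe2O3) = 629.1 / 159.69 = 3.940 mol
n(CO) = 177.0 / 28.01 = 6.319 mol
n/ν for Fe2O3 = 3.940/1 = 3.940
n/ν for CO = 6.319/3 = 2.106
Smallest n/ν is CO → limiting reagent.
Fe2O3 consumed = (1/3) × 6.319 = 2.106 mol
Fe2O3 remaining = 3.940 − 2.106 = 1.834 mol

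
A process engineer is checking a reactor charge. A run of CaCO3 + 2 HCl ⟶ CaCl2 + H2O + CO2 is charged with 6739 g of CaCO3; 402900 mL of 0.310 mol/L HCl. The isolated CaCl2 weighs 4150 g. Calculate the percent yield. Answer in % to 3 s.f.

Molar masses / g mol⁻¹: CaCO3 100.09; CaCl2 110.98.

59.9 %

n(CaCO3) = 6739 / 100.09 = 67.33 mol
n(HCl) = 0.310 × 402900/1000 = 124.9 mol
n/ν → CaCO3: 67.33, HCl: 62.45; HCl is limiting.
theoretical n(CaCl2) = (1/2) × 124.9 = 62.45 mol → 6931 g
% yield = 4150 / 6931 × 100 = 59.88 %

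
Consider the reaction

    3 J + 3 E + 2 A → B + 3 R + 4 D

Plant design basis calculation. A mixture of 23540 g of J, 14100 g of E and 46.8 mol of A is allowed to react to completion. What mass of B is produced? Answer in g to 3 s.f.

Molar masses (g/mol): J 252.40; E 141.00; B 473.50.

n(J) = 23540 / 252.40 = 93.26 mol
n(E) = 14100 / 141.00 = 100.0 mol
n(A) = 46.80 mol
n/ν for J = 93.26/3 = 31.09
n/ν for E = 100.0/3 = 33.33
n/ν for A = 46.80/2 = 23.40
Smallest n/ν is A → limiting reagent.
n(B) = (1/2) × 46.80 = 23.40 mol
mass = 23.40 × 473.50 = 11080 g

11100 g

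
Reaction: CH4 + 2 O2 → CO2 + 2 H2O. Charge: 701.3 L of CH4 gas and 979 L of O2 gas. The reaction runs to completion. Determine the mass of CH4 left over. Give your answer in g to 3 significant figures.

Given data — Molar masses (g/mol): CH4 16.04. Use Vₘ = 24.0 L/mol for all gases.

n(CH4) = 701.3 / 24.0 = 29.22 mol
n(O2) = 979.0 / 24.0 = 40.79 mol
n/ν for CH4 = 29.22/1 = 29.22
n/ν for O2 = 40.79/2 = 20.40
Smallest n/ν is O2 → limiting reagent.
CH4 consumed = (1/2) × 40.79 = 20.40 mol
CH4 remaining = 29.22 − 20.40 = 8.820 mol
mass = 8.820 × 16.04 = 141.5 g

142 g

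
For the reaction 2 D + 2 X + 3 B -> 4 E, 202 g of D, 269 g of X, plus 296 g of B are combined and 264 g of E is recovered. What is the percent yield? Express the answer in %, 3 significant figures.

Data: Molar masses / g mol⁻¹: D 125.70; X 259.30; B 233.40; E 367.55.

n(D) = 202.0 / 125.70 = 1.607 mol
n(X) = 269.0 / 259.30 = 1.037 mol
n(B) = 296.0 / 233.40 = 1.268 mol
n/ν for D = 1.607/2 = 0.8035
n/ν for X = 1.037/2 = 0.5185
n/ν for B = 1.268/3 = 0.4227
Smallest n/ν is B → limiting reagent.
theoretical n(E) = (4/3) × 1.268 = 1.691 mol → 621.5 g
% yield = 264 / 621.5 × 100 = 42.48 %

42.5 %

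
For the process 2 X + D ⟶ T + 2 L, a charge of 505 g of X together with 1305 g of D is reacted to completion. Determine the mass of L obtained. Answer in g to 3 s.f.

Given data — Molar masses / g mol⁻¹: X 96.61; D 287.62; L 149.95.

784 g

n(X) = 505.0 / 96.61 = 5.227 mol
n(D) = 1305 / 287.62 = 4.537 mol
n/ν for X = 5.227/2 = 2.614
n/ν for D = 4.537/1 = 4.537
Smallest n/ν is X → limiting reagent.
n(L) = (2/2) × 5.227 = 5.227 mol
mass = 5.227 × 149.95 = 783.8 g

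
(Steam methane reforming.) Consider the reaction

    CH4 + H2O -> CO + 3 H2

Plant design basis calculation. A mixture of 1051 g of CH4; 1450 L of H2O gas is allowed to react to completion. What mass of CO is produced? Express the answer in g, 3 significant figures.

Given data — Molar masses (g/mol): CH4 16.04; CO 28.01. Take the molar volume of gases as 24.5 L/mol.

n(CH4) = 1051 / 16.04 = 65.52 mol
n(H2O) = 1450 / 24.5 = 59.18 mol
n/ν for CH4 = 65.52/1 = 65.52
n/ν for H2O = 59.18/1 = 59.18
Smallest n/ν is H2O → limiting reagent.
n(CO) = (1/1) × 59.18 = 59.18 mol
mass = 59.18 × 28.01 = 1658 g

1660 g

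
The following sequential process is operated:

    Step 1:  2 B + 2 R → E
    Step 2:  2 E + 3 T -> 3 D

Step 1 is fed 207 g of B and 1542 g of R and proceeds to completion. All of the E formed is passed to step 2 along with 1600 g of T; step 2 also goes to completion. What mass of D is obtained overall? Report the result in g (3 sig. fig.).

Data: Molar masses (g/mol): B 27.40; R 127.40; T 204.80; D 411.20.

2330 g

Step 1:
n(B) = 207.0 / 27.40 = 7.555 mol
n(R) = 1542 / 127.40 = 12.10 mol
n/ν for B = 7.555/2 = 3.778
n/ν for R = 12.10/2 = 6.050
Smallest n/ν is B → limiting reagent.
n(E) produced = (1/2) × 7.555 = 3.778 mol
Step 2:
n(E) available = 3.778 mol
n(T) = 1600 / 204.80 = 7.813 mol
n/ν for E = 3.778/2 = 1.889
n/ν for T = 7.813/3 = 2.604
Smallest n/ν is E → limiting reagent.
n(D) = (3/2) × 3.778 = 5.667 mol
mass = 5.667 × 411.20 = 2330 g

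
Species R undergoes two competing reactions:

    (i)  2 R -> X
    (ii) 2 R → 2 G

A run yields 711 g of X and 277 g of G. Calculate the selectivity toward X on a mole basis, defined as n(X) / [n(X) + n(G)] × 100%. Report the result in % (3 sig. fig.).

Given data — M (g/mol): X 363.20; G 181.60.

n(X) = 711 / 363.20 = 1.958 mol
n(G) = 277 / 181.60 = 1.525 mol
selectivity = 1.958/(1.958+1.525) × 100 = 56.22 %

56.2 %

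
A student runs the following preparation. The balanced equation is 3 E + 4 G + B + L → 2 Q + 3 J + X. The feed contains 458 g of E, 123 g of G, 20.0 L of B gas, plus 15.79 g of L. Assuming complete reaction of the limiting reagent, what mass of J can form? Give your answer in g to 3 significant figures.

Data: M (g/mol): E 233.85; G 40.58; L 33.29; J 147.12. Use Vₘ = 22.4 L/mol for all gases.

209 g

n(E) = 458.0 / 233.85 = 1.959 mol
n(G) = 123.0 / 40.58 = 3.031 mol
n(B) = 20.00 / 22.4 = 0.8929 mol
n(L) = 15.79 / 33.29 = 0.4743 mol
n/ν for E = 1.959/3 = 0.6530
n/ν for G = 3.031/4 = 0.7578
n/ν for B = 0.8929/1 = 0.8929
n/ν for L = 0.4743/1 = 0.4743
Smallest n/ν is L → limiting reagent.
n(J) = (3/1) × 0.4743 = 1.423 mol
mass = 1.423 × 147.12 = 209.4 g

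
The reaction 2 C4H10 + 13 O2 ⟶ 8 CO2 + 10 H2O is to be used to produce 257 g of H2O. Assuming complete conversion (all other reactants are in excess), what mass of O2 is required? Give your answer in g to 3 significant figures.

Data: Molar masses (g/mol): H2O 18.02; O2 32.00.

593 g

n(H2O) = 257 / 18.02 = 14.26 mol
n(O2) = (13/10) × 14.26 = 18.54 mol
mass = 18.54 × 32.00 = 593.3 g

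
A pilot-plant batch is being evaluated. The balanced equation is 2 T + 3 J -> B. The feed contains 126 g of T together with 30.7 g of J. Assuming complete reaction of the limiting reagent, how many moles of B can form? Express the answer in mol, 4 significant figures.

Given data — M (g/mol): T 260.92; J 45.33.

n(T) = 126.0 / 260.92 = 0.4829 mol
n(J) = 30.70 / 45.33 = 0.6773 mol
n/ν for T = 0.4829/2 = 0.2415
n/ν for J = 0.6773/3 = 0.2258
Smallest n/ν is J → limiting reagent.
n(B) = (1/3) × 0.6773 = 0.2258 mol

0.2258 mol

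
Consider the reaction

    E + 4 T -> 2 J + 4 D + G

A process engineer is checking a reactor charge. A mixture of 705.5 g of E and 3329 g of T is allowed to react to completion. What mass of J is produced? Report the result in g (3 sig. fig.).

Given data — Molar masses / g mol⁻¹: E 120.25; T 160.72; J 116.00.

n(E) = 705.5 / 120.25 = 5.867 mol
n(T) = 3329 / 160.72 = 20.71 mol
n/ν for E = 5.867/1 = 5.867
n/ν for T = 20.71/4 = 5.178
Smallest n/ν is T → limiting reagent.
n(J) = (2/4) × 20.71 = 10.36 mol
mass = 10.36 × 116.00 = 1202 g

1200 g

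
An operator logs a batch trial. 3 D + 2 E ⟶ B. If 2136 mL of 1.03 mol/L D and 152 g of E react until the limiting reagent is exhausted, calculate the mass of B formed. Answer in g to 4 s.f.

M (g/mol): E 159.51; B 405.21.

193.1 g

n(D) = 1.03 × 2136/1000 = 2.200 mol
n(E) = 152.0 / 159.51 = 0.9529 mol
n/ν for D = 2.200/3 = 0.7333
n/ν for E = 0.9529/2 = 0.4765
Smallest n/ν is E → limiting reagent.
n(B) = (1/2) × 0.9529 = 0.4765 mol
mass = 0.4765 × 405.21 = 193.1 g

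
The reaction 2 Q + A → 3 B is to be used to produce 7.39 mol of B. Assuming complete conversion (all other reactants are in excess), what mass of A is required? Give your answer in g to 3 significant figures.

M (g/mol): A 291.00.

717 g

n(B) = 7.390 mol
n(A) = (1/3) × 7.390 = 2.463 mol
mass = 2.463 × 291.00 = 716.7 g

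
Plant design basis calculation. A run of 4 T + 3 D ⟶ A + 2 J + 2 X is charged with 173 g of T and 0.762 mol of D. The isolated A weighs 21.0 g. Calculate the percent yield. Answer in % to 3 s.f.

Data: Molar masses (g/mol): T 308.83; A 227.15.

n(T) = 173.0 / 308.83 = 0.5602 mol
n(D) = 0.7620 mol
n/ν → T: 0.1401, D: 0.2540; T is limiting.
theoretical n(A) = (1/4) × 0.5602 = 0.1401 mol → 31.82 g
% yield = 21.0 / 31.82 × 100 = 66.00 %

66.0 %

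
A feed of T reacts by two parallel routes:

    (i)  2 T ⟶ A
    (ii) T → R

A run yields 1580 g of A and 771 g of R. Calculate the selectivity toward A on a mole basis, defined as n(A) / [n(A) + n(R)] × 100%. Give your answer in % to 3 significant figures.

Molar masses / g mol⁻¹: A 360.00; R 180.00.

n(A) = 1580 / 360.00 = 4.389 mol
n(R) = 771 / 180.00 = 4.283 mol
selectivity = 4.389/(4.389+4.283) × 100 = 50.61 %

50.6 %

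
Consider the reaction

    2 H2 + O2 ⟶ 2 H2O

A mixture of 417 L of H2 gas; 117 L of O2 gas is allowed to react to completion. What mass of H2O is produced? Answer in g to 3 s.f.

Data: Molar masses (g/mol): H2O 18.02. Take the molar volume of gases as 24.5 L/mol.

n(H2) = 417.0 / 24.5 = 17.02 mol
n(O2) = 117.0 / 24.5 = 4.776 mol
n/ν for H2 = 17.02/2 = 8.510
n/ν for O2 = 4.776/1 = 4.776
Smallest n/ν is O2 → limiting reagent.
n(H2O) = (2/1) × 4.776 = 9.552 mol
mass = 9.552 × 18.02 = 172.1 g

172 g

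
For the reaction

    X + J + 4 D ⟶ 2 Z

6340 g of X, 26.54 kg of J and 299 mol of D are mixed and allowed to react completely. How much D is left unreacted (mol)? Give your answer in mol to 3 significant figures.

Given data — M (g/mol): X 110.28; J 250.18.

69.0 mol

n(X) = 6340 / 110.28 = 57.49 mol
n(J) = 26.54×1000 / 250.18 = 106.1 mol
n(D) = 299.0 mol
n/ν for X = 57.49/1 = 57.49
n/ν for J = 106.1/1 = 106.1
n/ν for D = 299.0/4 = 74.75
Smallest n/ν is X → limiting reagent.
D consumed = (4/1) × 57.49 = 230.0 mol
D remaining = 299.0 − 230.0 = 69.00 mol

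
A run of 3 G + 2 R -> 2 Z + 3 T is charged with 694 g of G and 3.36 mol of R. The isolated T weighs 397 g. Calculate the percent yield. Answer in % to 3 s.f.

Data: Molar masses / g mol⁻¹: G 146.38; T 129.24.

64.8 %

n(G) = 694.0 / 146.38 = 4.741 mol
n(R) = 3.360 mol
n/ν for G = 4.741/3 = 1.580
n/ν for R = 3.360/2 = 1.680
Smallest n/ν is G → limiting reagent.
theoretical n(T) = (3/3) × 4.741 = 4.741 mol → 612.7 g
% yield = 397 / 612.7 × 100 = 64.80 %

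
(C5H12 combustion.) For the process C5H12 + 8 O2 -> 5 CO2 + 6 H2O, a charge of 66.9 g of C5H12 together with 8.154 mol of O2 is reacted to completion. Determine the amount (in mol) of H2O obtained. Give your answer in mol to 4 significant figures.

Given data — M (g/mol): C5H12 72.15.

n(C5H12) = 66.90 / 72.15 = 0.9272 mol
n(O2) = 8.154 mol
n/ν for C5H12 = 0.9272/1 = 0.9272
n/ν for O2 = 8.154/8 = 1.019
Smallest n/ν is C5H12 → limiting reagent.
n(H2O) = (6/1) × 0.9272 = 5.563 mol

5.563 mol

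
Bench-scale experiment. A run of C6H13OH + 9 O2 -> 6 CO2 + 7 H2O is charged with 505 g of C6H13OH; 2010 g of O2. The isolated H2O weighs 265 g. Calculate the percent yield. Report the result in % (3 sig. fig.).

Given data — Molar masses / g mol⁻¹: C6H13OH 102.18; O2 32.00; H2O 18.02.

42.5 %

n(C6H13OH) = 505.0 / 102.18 = 4.942 mol
n(O2) = 2010 / 32.00 = 62.81 mol
n/ν → C6H13OH: 4.942, O2: 6.979; C6H13OH is limiting.
theoretical n(H2O) = (7/1) × 4.942 = 34.59 mol → 623.3 g
% yield = 265 / 623.3 × 100 = 42.52 %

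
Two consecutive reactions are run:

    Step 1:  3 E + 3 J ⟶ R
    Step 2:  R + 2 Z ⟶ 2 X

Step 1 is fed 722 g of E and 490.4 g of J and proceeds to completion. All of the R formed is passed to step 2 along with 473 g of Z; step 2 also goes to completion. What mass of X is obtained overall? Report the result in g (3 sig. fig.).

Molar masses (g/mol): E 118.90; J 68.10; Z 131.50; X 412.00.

1480 g

Step 1:
n(E) = 722.0 / 118.90 = 6.072 mol
n(J) = 490.4 / 68.10 = 7.201 mol
n/ν → E: 2.024, J: 2.400; E is limiting.
n(R) produced = (1/3) × 6.072 = 2.024 mol
Step 2:
n(R) available = 2.024 mol
n(Z) = 473.0 / 131.50 = 3.597 mol
n/ν → R: 2.024, Z: 1.799; Z is limiting.
n(X) = (2/2) × 3.597 = 3.597 mol
mass = 3.597 × 412.00 = 1482 g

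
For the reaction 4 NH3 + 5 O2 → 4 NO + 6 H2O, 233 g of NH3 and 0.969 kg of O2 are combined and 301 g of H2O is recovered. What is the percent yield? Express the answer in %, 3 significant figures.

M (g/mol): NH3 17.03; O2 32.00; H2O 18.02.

81.4 %

n(NH3) = 233.0 / 17.03 = 13.68 mol
n(O2) = 0.9690×1000 / 32.00 = 30.28 mol
n/ν for NH3 = 13.68/4 = 3.420
n/ν for O2 = 30.28/5 = 6.056
Smallest n/ν is NH3 → limiting reagent.
theoretical n(H2O) = (6/4) × 13.68 = 20.52 mol → 369.8 g
% yield = 301 / 369.8 × 100 = 81.40 %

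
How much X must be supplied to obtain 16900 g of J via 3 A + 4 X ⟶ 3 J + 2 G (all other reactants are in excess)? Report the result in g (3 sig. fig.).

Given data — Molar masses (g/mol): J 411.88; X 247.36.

n(J) = 16900 / 411.88 = 41.03 mol
n(X) = (4/3) × 41.03 = 54.71 mol
mass = 54.71 × 247.36 = 13530 g

13500 g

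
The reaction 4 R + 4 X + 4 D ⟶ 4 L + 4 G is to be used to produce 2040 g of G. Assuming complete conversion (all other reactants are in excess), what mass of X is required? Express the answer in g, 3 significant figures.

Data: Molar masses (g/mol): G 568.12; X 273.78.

983 g

n(G) = 2040 / 568.12 = 3.591 mol
n(X) = (4/4) × 3.591 = 3.591 mol
mass = 3.591 × 273.78 = 983.1 g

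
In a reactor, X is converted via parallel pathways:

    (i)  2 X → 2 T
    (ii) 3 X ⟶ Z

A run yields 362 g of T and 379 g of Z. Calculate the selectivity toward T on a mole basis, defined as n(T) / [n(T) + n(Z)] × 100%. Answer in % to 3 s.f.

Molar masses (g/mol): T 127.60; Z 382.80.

74.1 %

n(T) = 362 / 127.60 = 2.837 mol
n(Z) = 379 / 382.80 = 0.9901 mol
selectivity = 2.837/(2.837+0.9901) × 100 = 74.13 %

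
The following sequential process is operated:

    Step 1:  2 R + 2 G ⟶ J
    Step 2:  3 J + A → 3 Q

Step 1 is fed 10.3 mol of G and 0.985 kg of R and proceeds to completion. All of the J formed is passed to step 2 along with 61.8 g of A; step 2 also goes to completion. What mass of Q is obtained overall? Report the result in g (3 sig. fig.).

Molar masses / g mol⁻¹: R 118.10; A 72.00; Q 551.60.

Step 1:
n(G) = 10.30 mol
n(R) = 0.9850×1000 / 118.10 = 8.340 mol
n/ν for G = 10.30/2 = 5.150
n/ν for R = 8.340/2 = 4.170
Smallest n/ν is R → limiting reagent.
n(J) produced = (1/2) × 8.340 = 4.170 mol
Step 2:
n(J) available = 4.170 mol
n(A) = 61.80 / 72.00 = 0.8583 mol
n/ν for J = 4.170/3 = 1.390
n/ν for A = 0.8583/1 = 0.8583
Smallest n/ν is A → limiting reagent.
n(Q) = (3/1) × 0.8583 = 2.575 mol
mass = 2.575 × 551.60 = 1420 g

1420 g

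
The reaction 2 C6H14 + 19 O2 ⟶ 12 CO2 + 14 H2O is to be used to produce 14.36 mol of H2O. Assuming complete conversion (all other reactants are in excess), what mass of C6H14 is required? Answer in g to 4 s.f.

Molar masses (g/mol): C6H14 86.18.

176.8 g

n(H2O) = 14.36 mol
n(C6H14) = (2/14) × 14.36 = 2.051 mol
mass = 2.051 × 86.18 = 176.8 g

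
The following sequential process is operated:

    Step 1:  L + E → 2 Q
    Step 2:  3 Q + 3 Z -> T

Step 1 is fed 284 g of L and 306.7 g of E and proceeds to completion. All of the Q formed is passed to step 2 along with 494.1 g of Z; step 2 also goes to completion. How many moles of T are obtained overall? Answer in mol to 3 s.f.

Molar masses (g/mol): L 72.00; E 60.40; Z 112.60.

Step 1:
n(L) = 284.0 / 72.00 = 3.944 mol
n(E) = 306.7 / 60.40 = 5.078 mol
n/ν for L = 3.944/1 = 3.944
n/ν for E = 5.078/1 = 5.078
Smallest n/ν is L → limiting reagent.
n(Q) produced = (2/1) × 3.944 = 7.888 mol
Step 2:
n(Q) available = 7.888 mol
n(Z) = 494.1 / 112.60 = 4.388 mol
n/ν for Q = 7.888/3 = 2.629
n/ν for Z = 4.388/3 = 1.463
Smallest n/ν is Z → limiting reagent.
n(T) = (1/3) × 4.388 = 1.463 mol

1.46 mol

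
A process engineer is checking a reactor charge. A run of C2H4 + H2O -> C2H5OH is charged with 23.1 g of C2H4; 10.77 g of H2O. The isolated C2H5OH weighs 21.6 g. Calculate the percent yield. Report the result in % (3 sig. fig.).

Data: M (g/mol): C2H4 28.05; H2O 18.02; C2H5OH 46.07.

n(C2H4) = 23.10 / 28.05 = 0.8235 mol
n(H2O) = 10.77 / 18.02 = 0.5977 mol
n/ν for C2H4 = 0.8235/1 = 0.8235
n/ν for H2O = 0.5977/1 = 0.5977
Smallest n/ν is H2O → limiting reagent.
theoretical n(C2H5OH) = (1/1) × 0.5977 = 0.5977 mol → 27.54 g
% yield = 21.6 / 27.54 × 100 = 78.43 %

78.4 %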